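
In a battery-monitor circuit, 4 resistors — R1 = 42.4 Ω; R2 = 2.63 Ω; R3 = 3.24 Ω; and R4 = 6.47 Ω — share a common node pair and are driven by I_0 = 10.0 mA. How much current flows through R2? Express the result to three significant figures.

ΣG = 1/42.4 + 1/2.63 + 1/3.24 + 1/6.47 = 0.8670.
By the current-divider rule, I = I_0 · G_k/ΣG = 10.0 × 0.4385 = 4.385 mA.

I ≈ 4.39 mA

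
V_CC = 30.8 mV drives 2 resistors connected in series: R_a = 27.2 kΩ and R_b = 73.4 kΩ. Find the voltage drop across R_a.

V ≈ 8.33 mV

ΣR = 27.2 + 73.4 = 100.6 kΩ.
Voltage divider: V = V_CC · (27.20 / 100.6) = 30.8 × 0.2704 = 8.328 mV.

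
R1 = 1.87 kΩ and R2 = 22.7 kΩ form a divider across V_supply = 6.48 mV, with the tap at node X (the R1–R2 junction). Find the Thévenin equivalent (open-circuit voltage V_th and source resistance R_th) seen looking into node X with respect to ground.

V_th is the unloaded tap voltage: V_supply · R2/(R1+R2) = 6.48 × 0.9239 = 5.987 mV.
Zeroing V_supply shorts the top of R1 to ground, so R_th = R1 ‖ R2 = 1.728 kΩ.

V_th ≈ 5.99 mV, R_th ≈ 1.73 kΩ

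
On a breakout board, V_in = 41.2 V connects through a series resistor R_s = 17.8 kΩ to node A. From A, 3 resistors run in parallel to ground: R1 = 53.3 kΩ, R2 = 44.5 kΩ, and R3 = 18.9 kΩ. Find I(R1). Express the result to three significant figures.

Parallel bank: R_p = 1/(1/53.3 + 1/44.5 + 1/18.9) = 10.62 kΩ.
V_A by voltage divider: V_A = 41.2 × 10.62/(17.8 + 10.62) = 15.40 V.
Branch current I = V_A/R1 = 15.40/53.3 = 0.2889 mA.

I ≈ 0.289 mA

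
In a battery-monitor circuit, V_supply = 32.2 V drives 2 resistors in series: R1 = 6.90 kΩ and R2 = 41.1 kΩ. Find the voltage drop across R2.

ΣR = 6.90 + 41.1 = 48.00 kΩ.
Voltage divider: V = V_supply · (41.10 / 48.00) = 32.2 × 0.8563 = 27.57 V.

V ≈ 27.6 V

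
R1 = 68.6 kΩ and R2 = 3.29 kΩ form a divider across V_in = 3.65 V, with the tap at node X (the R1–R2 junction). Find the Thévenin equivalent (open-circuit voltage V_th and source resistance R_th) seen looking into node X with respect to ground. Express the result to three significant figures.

Open-circuit (no load on X): V_th = V_in · R2/(R1 + R2) = 3.65 × 3.29/(68.60 + 3.29) = 0.1670 V.
With V_in suppressed (replaced by a short), R_th = R1 ‖ R2 = (68.60 × 3.29)/(68.60 + 3.29) = 3.139 kΩ.

V_th ≈ 0.167 V, R_th ≈ 3.14 kΩ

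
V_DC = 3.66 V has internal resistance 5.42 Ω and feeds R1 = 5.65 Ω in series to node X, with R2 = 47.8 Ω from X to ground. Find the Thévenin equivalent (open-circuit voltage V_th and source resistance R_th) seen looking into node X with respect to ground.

R1' = 5.42 + 5.65 = 11.07 Ω (source resistance + R1).
Open-circuit (no load on X): V_th = V_DC · R2/(R1' + R2) = 3.66 × 47.8/(11.07 + 47.8) = 2.972 V.
Zeroing V_DC shorts the top of R1' to ground, so R_th = R1' ‖ R2 = 8.988 Ω.

V_th ≈ 2.97 V, R_th ≈ 8.99 Ω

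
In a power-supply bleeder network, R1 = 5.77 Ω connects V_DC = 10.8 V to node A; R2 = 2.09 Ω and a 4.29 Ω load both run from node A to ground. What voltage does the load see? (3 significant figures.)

First combine the lower leg with the load: R2 ‖ R_L = 1.405 Ω.
Now apply the divider: V_out = 10.8 × 0.1959 = 2.115 V.

V_out ≈ 2.12 V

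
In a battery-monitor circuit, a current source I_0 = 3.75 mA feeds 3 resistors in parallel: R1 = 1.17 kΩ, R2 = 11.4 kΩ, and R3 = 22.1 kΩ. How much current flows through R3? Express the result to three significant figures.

Total conductance ΣG = 1/1.17 + 1/11.4 + 1/22.1 = 0.9877 (units of 1/kΩ).
By the current-divider rule, I = I_0 · G_k/ΣG = 3.75 × 0.04581 = 0.1718 mA.

I ≈ 0.172 mA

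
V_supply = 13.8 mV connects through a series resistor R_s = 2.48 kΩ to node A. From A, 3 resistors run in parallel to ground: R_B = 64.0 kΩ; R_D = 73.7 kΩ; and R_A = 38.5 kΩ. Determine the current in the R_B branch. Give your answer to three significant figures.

Equivalent of the parallel group: R_p = 18.13 kΩ.
Node voltage V_A = V_supply · R_p/(R_s + R_p) = 13.8 × 0.8797 = 12.14 mV.
Branch current I = V_A/R_B = 12.14/64.0 = 0.1897 µA.

I ≈ 0.190 µA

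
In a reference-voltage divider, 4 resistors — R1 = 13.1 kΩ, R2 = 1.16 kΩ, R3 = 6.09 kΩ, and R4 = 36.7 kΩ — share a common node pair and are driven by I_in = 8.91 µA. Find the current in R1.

Total conductance ΣG = 1/13.1 + 1/1.16 + 1/6.09 + 1/36.7 = 1.130 (units of 1/kΩ).
R1 takes the fraction G_k/ΣG = 0.07634/1.130 = 0.06756, so I = 8.91 × 0.06756 = 0.6020 µA.

I ≈ 0.602 µA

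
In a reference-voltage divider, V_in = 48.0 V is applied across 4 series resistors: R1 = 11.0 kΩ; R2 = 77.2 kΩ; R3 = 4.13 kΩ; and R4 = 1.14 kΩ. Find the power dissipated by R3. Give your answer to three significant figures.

The common current is I = 48.0/93.47 = 0.5135 mA.
V(R3) = I·R = 2.121 V; P = V·I = 2.121 × 0.5135 = 1.089 mW.

P ≈ 1.09 mW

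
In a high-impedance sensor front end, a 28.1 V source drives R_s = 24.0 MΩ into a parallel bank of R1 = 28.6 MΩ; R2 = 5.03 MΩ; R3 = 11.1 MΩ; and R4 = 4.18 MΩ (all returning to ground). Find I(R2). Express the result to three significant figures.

I ≈ 0.385 µA

Equivalent of the parallel group: R_p = 1.776 MΩ.
V_A = 28.1 × 1.776/25.78 = 1.936 V.
I(R2) = V_A / R2 = 1.936/5.03 = 0.3849 µA.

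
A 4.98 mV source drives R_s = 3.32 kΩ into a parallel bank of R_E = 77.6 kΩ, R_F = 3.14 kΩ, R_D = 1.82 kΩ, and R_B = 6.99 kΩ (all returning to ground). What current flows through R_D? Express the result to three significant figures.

Equivalent of the parallel group: R_p = 0.9767 kΩ.
V_A = 4.98 × 0.9767/4.297 = 1.132 mV.
Branch current I = V_A/R_D = 1.132/1.82 = 0.6220 µA.

I ≈ 0.622 µA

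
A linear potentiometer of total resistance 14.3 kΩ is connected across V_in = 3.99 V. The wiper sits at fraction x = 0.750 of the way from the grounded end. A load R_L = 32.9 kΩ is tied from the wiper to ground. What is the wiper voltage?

V_out ≈ 2.77 V

Split the track: R_lower = x·R_p = 10.73 kΩ, R_upper = (1−x)·R_p = 3.575 kΩ.
(x·R_p) ‖ R_L = 8.088 kΩ.
Then V_out = V_in · 8.088/(3.575 + 8.088) = 2.767 V.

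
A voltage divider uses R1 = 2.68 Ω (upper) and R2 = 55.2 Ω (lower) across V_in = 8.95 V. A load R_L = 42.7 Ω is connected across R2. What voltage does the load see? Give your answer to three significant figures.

V_out ≈ 8.05 V

R2 ‖ R_L = (55.2 × 42.7)/(55.2 + 42.7) = 24.08 Ω.
Then V_out = V_in · R2'/(R1 + R2') = 8.95 × 24.08/26.76 = 8.054 V.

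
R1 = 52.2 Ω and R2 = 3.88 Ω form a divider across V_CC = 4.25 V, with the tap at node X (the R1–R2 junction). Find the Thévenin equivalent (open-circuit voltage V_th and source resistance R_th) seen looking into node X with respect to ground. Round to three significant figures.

With X open, the divider is unloaded: V_th = 4.25 × 3.88/56.08 = 0.2940 V.
Looking into X with the source shorted: R_th = R1·R2/(R1+R2) = 52.20 × 3.88/56.08 = 3.612 Ω.

V_th ≈ 0.294 V, R_th ≈ 3.61 Ω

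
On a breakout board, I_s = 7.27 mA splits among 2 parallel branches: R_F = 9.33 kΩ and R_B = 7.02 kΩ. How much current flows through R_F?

I ≈ 3.12 mA

Two-branch current divider: I_k = I_s · R_other/(R_1 + R_2).
I(R_F) = 7.27 × 7.02/(9.33 + 7.02) = 7.27 × 0.4294 = 3.121 mA.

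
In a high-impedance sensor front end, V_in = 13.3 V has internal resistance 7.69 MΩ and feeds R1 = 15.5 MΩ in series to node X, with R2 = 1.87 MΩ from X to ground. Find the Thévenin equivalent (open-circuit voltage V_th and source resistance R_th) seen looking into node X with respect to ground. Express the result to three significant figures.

R1' = 7.69 + 15.5 = 23.19 MΩ (source resistance + R1).
With X open, the divider is unloaded: V_th = 13.3 × 1.87/25.06 = 0.9925 V.
Looking into X with the source shorted: R_th = R1'·R2/(R1'+R2) = 23.19 × 1.87/25.06 = 1.730 MΩ.

V_th ≈ 0.992 V, R_th ≈ 1.73 MΩ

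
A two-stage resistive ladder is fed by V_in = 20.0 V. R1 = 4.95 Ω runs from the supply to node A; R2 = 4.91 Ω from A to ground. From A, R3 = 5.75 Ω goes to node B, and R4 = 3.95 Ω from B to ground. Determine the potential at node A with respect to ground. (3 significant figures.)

V_A ≈ 7.94 V

The second stage (R3 + R4 = 9.700 Ω) loads node A in parallel with R2.
Effective lower resistance at A: R2 ‖ 9.700 = 3.260 Ω.
V_A = 20.0 × 3.260/(4.95 + 3.260) = 7.941 V.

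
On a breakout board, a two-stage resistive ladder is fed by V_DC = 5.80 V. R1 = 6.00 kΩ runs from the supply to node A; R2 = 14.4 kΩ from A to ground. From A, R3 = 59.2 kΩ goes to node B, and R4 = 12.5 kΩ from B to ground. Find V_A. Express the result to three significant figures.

Node A sees R2 in parallel with the series input of stage 2, R3 + R4 = 71.70 kΩ.
R2 ‖ (R3+R4) = 11.99 kΩ.
First divider: V_A = V_DC · 11.99/(6.00 + 11.99) = 3.866 V.

V_A ≈ 3.87 V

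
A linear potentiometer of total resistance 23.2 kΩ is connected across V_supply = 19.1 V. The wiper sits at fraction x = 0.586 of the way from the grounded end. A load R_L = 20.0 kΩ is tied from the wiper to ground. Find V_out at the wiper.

V_out ≈ 8.73 V

Split the track: R_lower = x·R_p = 13.60 kΩ, R_upper = (1−x)·R_p = 9.605 kΩ.
(x·R_p) ‖ R_L = 8.094 kΩ.
Loaded-divider output: V_out = 19.1 × 0.4573 = 8.735 V.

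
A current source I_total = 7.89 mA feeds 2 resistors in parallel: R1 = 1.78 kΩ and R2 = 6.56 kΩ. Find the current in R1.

I ≈ 6.21 mA

For two parallel branches, I_k = I_total · (other R)/(sum of R).
I(R1) = 7.89 × 6.56/(1.78 + 6.56) = 7.89 × 0.7866 = 6.206 mA.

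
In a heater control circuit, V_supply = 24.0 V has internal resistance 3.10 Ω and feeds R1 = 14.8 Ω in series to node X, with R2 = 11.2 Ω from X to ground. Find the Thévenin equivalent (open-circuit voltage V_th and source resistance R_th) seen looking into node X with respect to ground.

V_th ≈ 9.24 V, R_th ≈ 6.89 Ω

R1' = 3.10 + 14.8 = 17.90 Ω (source resistance + R1).
With X open, the divider is unloaded: V_th = 24.0 × 11.2/29.10 = 9.237 V.
Zeroing V_supply shorts the top of R1' to ground, so R_th = R1' ‖ R2 = 6.889 Ω.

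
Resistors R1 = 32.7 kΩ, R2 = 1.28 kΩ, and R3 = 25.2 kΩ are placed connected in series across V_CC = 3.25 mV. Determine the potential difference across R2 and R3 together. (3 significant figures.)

V ≈ 1.45 mV

Series total: ΣR = 32.7 + 1.28 + 25.2 = 59.18 kΩ.
R_{R2..R3} = 1.28 + 25.2 = 26.48 kΩ.
Voltage divider: V = V_CC · (26.48 / 59.18) = 3.25 × 0.4474 = 1.454 mV.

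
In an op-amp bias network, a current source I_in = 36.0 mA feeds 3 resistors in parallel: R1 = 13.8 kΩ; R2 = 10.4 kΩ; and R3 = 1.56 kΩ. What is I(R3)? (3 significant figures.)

ΣG = 1/13.8 + 1/10.4 + 1/1.56 = 0.8096.
Current divider: I(R3) = I_in · G_k/ΣG = 36.0 × (0.6410/0.8096) = 36.0 × 0.7917 = 28.50 mA.

I ≈ 28.5 mA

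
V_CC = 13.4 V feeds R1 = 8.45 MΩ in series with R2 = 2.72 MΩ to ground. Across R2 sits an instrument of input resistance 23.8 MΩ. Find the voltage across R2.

V_out ≈ 3.00 V

The load sits in parallel with R2, giving an effective lower resistance R2' = R2·R_L/(R2+R_L) = 2.441 MΩ.
Now apply the divider: V_out = 13.4 × 0.2241 = 3.003 V.
(Unloaded it would be 3.26 V; the load pulls it down.)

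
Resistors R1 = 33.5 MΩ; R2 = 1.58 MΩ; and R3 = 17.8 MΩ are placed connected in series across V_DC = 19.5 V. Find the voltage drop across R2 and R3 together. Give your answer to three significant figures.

V ≈ 7.15 V

ΣR = 33.5 + 1.58 + 17.8 = 52.88 MΩ.
R_{R2..R3} = 1.58 + 17.8 = 19.38 MΩ.
Voltage divider: V = V_DC · (19.38 / 52.88) = 19.5 × 0.3665 = 7.147 V.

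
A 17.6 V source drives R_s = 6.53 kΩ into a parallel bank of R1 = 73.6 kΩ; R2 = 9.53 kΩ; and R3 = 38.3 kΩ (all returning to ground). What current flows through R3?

I ≈ 0.236 mA

Parallel bank: R_p = 1/(1/73.6 + 1/9.53 + 1/38.3) = 6.914 kΩ.
Node voltage V_A = V_CC · R_p/(R_s + R_p) = 17.6 × 0.5143 = 9.052 V.
I(R3) = V_A / R3 = 9.052/38.3 = 0.2363 mA.
(Equivalently: I_total = 1.309 mA, then current-divider fraction G_k/ΣG = 0.1805.)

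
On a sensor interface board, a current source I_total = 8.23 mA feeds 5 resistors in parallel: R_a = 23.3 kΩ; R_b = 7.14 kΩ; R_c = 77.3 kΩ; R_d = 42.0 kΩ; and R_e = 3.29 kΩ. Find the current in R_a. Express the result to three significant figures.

I ≈ 0.675 mA

Conductances: ΣG = 1/23.3 + 1/7.14 + 1/77.3 + 1/42.0 + 1/3.29 = 0.5237 (1/kΩ).
By the current-divider rule, I = I_total · G_k/ΣG = 8.23 × 0.08196 = 0.6745 mA.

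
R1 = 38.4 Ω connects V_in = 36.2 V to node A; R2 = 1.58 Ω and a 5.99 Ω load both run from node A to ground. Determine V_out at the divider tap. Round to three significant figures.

The load sits in parallel with R2, giving an effective lower resistance R2' = R2·R_L/(R2+R_L) = 1.250 Ω.
Then V_out = V_in · R2'/(R1 + R2') = 36.2 × 1.250/39.65 = 1.141 V.

V_out ≈ 1.14 V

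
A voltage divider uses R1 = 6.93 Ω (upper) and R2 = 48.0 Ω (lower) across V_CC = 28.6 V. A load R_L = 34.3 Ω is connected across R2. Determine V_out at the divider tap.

V_out ≈ 21.2 V

The load sits in parallel with R2, giving an effective lower resistance R2' = R2·R_L/(R2+R_L) = 20.00 Ω.
Then V_out = V_CC · R2'/(R1 + R2') = 28.6 × 20.00/26.93 = 21.24 V.
(Unloaded it would be 25.0 V; the load pulls it down.)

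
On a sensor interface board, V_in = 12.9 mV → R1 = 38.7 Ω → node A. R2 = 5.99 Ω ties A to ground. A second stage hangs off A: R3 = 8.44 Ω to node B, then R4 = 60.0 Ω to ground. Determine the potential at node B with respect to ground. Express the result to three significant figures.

V_B ≈ 1.41 mV

Node A sees R2 in parallel with the series input of stage 2, R3 + R4 = 68.44 Ω.
R2 ‖ (R3+R4) = 5.508 Ω.
So V_A = 12.9 × 0.1246 = 1.607 mV.
Then the unloaded second divider: V_B = V_A × R4/(R3+R4) = 1.607 × 0.8767 = 1.409 mV.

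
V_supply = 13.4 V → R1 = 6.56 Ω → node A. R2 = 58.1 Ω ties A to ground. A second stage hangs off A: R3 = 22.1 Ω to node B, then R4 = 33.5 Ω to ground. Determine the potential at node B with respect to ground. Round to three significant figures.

V_B ≈ 6.56 V

The second stage (R3 + R4 = 55.60 Ω) loads node A in parallel with R2.
Effective lower resistance at A: R2 ‖ 55.60 = 28.41 Ω.
So V_A = 13.4 × 0.8124 = 10.89 V.
Stage 2 is unloaded, so V_B = V_A · R4/(R3+R4) = 10.89 × 33.5/55.60 = 6.559 V.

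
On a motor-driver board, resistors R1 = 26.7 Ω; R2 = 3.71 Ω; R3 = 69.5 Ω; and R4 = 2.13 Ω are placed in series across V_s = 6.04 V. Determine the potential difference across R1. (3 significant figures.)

Total series resistance ΣR = 26.7 + 3.71 + 69.5 + 2.13 = 102.0 Ω.
By the voltage-divider rule, V = 6.04 × 26.70/102.0 = 1.580 V.

V ≈ 1.58 V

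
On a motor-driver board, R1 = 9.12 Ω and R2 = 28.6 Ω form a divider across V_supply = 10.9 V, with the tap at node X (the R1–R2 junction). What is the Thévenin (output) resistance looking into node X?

Looking into X with the source shorted: R_th = R1·R2/(R1+R2) = 9.120 × 28.6/37.72 = 6.915 Ω.

R_th ≈ 6.91 Ω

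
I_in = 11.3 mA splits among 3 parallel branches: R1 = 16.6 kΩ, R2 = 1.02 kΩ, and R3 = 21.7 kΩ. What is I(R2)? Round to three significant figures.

ΣG = 1/16.6 + 1/1.02 + 1/21.7 = 1.087.
Current divider: I(R2) = I_in · G_k/ΣG = 11.3 × (0.9804/1.087) = 11.3 × 0.9022 = 10.19 mA.

I ≈ 10.2 mA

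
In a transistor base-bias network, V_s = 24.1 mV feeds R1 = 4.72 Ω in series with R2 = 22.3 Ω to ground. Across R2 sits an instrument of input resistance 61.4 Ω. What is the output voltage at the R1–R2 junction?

First combine the lower leg with the load: R2 ‖ R_L = 16.36 Ω.
Now apply the divider: V_out = 24.1 × 0.7761 = 18.70 mV.

V_out ≈ 18.7 mV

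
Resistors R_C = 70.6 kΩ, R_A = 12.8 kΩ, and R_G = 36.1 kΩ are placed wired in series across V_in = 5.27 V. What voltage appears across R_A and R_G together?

Total series resistance ΣR = 70.6 + 12.8 + 36.1 = 119.5 kΩ.
R_{R_A..R_G} = 12.8 + 36.1 = 48.90 kΩ.
Voltage divider: V = V_in · (48.90 / 119.5) = 5.27 × 0.4092 = 2.157 V.

V ≈ 2.16 V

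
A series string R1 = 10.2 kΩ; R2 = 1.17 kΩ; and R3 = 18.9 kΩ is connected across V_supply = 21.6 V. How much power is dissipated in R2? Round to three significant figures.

ΣR = 30.27 kΩ → I = 21.6/30.27 = 0.7136 mA.
P(R2) = I²·R2 = (0.7136)² × 1.17 = 0.5958 mW.

P ≈ 0.596 mW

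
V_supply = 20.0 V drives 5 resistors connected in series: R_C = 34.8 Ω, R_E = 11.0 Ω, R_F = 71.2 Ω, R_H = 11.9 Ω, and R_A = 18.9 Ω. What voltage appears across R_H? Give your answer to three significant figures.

V ≈ 1.61 V

ΣR = 34.8 + 11.0 + 71.2 + 11.9 + 18.9 = 147.8 Ω.
Voltage divider: V = V_supply · (11.90 / 147.8) = 20.0 × 0.08051 = 1.610 V.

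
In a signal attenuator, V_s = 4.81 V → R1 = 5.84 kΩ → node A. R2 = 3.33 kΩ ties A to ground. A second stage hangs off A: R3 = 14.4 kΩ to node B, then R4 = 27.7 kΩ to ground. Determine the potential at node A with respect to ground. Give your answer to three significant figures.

V_A ≈ 1.66 V

Node A sees R2 in parallel with the series input of stage 2, R3 + R4 = 42.10 kΩ.
R2 ‖ (R3+R4) = 3.086 kΩ.
So V_A = 4.81 × 0.3457 = 1.663 V.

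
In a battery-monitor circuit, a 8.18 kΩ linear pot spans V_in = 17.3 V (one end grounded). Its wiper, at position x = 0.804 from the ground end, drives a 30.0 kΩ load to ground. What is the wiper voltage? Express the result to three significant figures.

V_out ≈ 13.3 V

Split the track: R_lower = x·R_p = 6.577 kΩ, R_upper = (1−x)·R_p = 1.603 kΩ.
Lower segment in parallel with the load: 6.577 ‖ 30.0 = 5.394 kΩ.
V_out = 17.3 × 5.394/(1.603 + 5.394) = 13.34 V.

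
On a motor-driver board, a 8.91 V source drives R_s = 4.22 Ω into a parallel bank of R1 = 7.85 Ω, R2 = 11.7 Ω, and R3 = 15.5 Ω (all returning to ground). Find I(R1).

I ≈ 0.523 A

Parallel bank: R_p = 1/(1/7.85 + 1/11.7 + 1/15.5) = 3.605 Ω.
Node voltage V_A = V_in · R_p/(R_s + R_p) = 8.91 × 0.4607 = 4.105 V.
Branch current I = V_A/R1 = 4.105/7.85 = 0.5229 A.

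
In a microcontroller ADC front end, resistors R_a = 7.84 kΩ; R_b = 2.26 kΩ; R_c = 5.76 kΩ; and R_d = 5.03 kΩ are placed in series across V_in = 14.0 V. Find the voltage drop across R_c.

ΣR = 7.84 + 2.26 + 5.76 + 5.03 = 20.89 kΩ.
V = V_in · R/ΣR = 14.0 × 0.2757 = 3.860 V.

V ≈ 3.86 V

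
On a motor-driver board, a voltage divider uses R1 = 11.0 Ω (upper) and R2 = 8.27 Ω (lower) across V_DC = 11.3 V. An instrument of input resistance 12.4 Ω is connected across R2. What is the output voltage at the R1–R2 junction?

First combine the lower leg with the load: R2 ‖ R_L = 4.961 Ω.
Now apply the divider: V_out = 11.3 × 0.3108 = 3.512 V.

V_out ≈ 3.51 V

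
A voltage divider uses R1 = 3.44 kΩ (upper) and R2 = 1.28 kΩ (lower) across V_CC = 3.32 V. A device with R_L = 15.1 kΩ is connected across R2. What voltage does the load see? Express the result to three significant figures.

First combine the lower leg with the load: R2 ‖ R_L = 1.180 kΩ.
Now apply the divider: V_out = 3.32 × 0.2554 = 0.8480 V.

V_out ≈ 0.848 V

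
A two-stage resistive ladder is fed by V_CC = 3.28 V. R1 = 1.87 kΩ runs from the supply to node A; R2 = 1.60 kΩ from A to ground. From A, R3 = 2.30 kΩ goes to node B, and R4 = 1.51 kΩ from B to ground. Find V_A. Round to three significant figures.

V_A ≈ 1.23 V

Looking into the second stage from A: R3 + R4 = 3.810 kΩ appears in parallel with R2.
R2 ‖ (R3+R4) = 1.127 kΩ.
So V_A = 3.28 × 0.3760 = 1.233 V.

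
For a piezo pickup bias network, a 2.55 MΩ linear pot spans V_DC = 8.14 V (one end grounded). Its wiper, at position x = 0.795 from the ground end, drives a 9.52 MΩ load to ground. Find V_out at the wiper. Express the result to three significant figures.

Split the track: R_lower = x·R_p = 2.027 MΩ, R_upper = (1−x)·R_p = 0.5227 MΩ.
R_L loads the lower segment: effective lower R = 1.671 MΩ.
Then V_out = V_DC · 1.671/(0.5227 + 1.671) = 6.201 V.

V_out ≈ 6.20 V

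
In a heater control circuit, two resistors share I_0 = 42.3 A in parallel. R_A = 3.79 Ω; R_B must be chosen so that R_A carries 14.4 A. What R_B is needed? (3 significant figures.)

R_B ≈ 1.96 Ω

The fraction through R_A equals R_B/(R_A+R_B).
With f = 0.3404, R_B = R_A · f/(1−f) = 3.79 × 0.5161 = 1.956 Ω.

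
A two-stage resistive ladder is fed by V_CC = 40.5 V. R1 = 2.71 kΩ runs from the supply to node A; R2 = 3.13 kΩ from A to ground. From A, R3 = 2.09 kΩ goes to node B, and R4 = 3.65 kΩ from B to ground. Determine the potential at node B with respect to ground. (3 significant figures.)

V_B ≈ 11.0 V

The second stage (R3 + R4 = 5.740 kΩ) loads node A in parallel with R2.
R2 ‖ (R3+R4) = 2.026 kΩ.
V_A = 40.5 × 2.026/(2.71 + 2.026) = 17.32 V.
Stage 2 is unloaded, so V_B = V_A · R4/(R3+R4) = 17.32 × 3.65/5.740 = 11.02 V.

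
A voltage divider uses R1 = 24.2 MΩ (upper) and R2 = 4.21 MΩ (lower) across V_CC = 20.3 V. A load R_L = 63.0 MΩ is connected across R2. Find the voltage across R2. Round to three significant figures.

V_out ≈ 2.85 V

R2 ‖ R_L = (4.21 × 63.0)/(4.21 + 63.0) = 3.946 MΩ.
Voltage divider with the loaded lower leg: V_out = 20.3 × 3.946/(24.2 + 3.946) = 20.3 × 0.1402 = 2.846 V.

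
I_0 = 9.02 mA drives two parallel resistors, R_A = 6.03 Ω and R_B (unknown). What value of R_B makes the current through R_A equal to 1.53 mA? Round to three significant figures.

In a two-way split, I_A/I_0 = R_B/(R_A + R_B).
1.53/9.02 = R_B/(R_A + R_B) → R_B = R_A · (0.1696)/(1 − 0.1696) = 6.03 × 0.2043 = 1.232 Ω.

R_B ≈ 1.23 Ω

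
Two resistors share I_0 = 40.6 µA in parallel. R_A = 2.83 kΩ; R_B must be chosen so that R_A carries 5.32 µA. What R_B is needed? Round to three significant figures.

In a two-way split, I_A/I_0 = R_B/(R_A + R_B).
With f = 0.1310, R_B = R_A · f/(1−f) = 2.83 × 0.1508 = 0.4267 kΩ.

R_B ≈ 0.427 kΩ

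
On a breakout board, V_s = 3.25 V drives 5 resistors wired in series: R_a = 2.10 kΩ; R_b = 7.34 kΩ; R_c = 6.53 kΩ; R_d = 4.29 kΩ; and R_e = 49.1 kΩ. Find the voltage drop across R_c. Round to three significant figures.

V ≈ 0.306 V

Series total: ΣR = 2.10 + 7.34 + 6.53 + 4.29 + 49.1 = 69.36 kΩ.
By the voltage-divider rule, V = 3.25 × 6.530/69.36 = 0.3060 V.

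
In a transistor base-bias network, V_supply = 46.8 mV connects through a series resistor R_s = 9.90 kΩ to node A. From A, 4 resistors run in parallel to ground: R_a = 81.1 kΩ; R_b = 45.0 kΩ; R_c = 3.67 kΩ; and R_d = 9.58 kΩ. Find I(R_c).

I ≈ 2.51 µA

Equivalent of the parallel group: R_p = 2.431 kΩ.
Node voltage V_A = V_supply · R_p/(R_s + R_p) = 46.8 × 0.1971 = 9.225 mV.
I(R_c) = V_A / R_c = 9.225/3.67 = 2.514 µA.
(Equivalently: I_total = 3.795 µA, then current-divider fraction G_k/ΣG = 0.6623.)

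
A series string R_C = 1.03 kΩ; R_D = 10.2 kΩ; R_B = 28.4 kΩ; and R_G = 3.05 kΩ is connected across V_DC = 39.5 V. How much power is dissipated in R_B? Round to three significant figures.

P ≈ 24.3 mW

The common current is I = 39.5/42.68 = 0.9255 mA.
P(R_B) = I²·R_B = (0.9255)² × 28.4 = 24.33 mW.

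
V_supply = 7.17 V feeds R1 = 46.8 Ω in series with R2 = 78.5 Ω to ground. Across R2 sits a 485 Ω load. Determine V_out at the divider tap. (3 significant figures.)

V_out ≈ 4.24 V

R2 ‖ R_L = (78.5 × 485)/(78.5 + 485) = 67.56 Ω.
Now apply the divider: V_out = 7.17 × 0.5908 = 4.236 V.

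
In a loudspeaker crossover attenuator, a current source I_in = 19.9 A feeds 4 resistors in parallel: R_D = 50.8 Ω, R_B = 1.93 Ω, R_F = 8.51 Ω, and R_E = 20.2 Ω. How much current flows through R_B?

Conductances: ΣG = 1/50.8 + 1/1.93 + 1/8.51 + 1/20.2 = 0.7048 (1/Ω).
R_B takes the fraction G_k/ΣG = 0.5181/0.7048 = 0.7351, so I = 19.9 × 0.7351 = 14.63 A.

I ≈ 14.6 A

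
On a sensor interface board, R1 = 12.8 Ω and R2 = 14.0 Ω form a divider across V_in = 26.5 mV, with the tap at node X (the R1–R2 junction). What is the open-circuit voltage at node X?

Open-circuit (no load on X): V_th = V_in · R2/(R1 + R2) = 26.5 × 14.0/(12.80 + 14.0) = 13.84 mV.

V_th ≈ 13.8 mV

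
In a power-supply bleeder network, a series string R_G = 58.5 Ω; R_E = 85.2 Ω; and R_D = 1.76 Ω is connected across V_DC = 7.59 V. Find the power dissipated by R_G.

P ≈ 0.159 W

Series current I = V_DC/ΣR = 7.59/145.5 = 0.05218 A.
P = I²R = 0.002723 × 58.5 = 0.1593 W.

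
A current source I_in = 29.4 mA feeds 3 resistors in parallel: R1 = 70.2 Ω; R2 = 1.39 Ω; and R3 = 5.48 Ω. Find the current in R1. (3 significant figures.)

Conductances: ΣG = 1/70.2 + 1/1.39 + 1/5.48 = 0.9162 (1/Ω).
R1 takes the fraction G_k/ΣG = 0.01425/0.9162 = 0.01555, so I = 29.4 × 0.01555 = 0.4571 mA.

I ≈ 0.457 mA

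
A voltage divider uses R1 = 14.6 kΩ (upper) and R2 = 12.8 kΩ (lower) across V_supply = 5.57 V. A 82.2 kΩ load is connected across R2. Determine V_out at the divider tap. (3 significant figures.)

V_out ≈ 2.40 V

The load sits in parallel with R2, giving an effective lower resistance R2' = R2·R_L/(R2+R_L) = 11.08 kΩ.
Voltage divider with the loaded lower leg: V_out = 5.57 × 11.08/(14.6 + 11.08) = 5.57 × 0.4314 = 2.403 V.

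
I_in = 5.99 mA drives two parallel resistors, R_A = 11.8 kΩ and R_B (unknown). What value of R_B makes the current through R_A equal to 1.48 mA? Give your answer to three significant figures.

R_B ≈ 3.87 kΩ

Two-branch current divider: I_A = I_in · R_B/(R_A + R_B).
1.48/5.99 = R_B/(R_A + R_B) → R_B = R_A · (0.2471)/(1 − 0.2471) = 11.8 × 0.3282 = 3.872 kΩ.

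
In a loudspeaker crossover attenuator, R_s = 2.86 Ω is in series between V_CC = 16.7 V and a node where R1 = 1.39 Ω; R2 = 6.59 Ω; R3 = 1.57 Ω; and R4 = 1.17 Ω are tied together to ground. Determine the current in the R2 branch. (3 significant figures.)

Parallel bank: R_p = 1/(1/1.39 + 1/6.59 + 1/1.57 + 1/1.17) = 0.4232 Ω.
Node voltage V_A = V_CC · R_p/(R_s + R_p) = 16.7 × 0.1289 = 2.153 V.
I(R2) = V_A / R2 = 2.153/6.59 = 0.3267 A.

I ≈ 0.327 A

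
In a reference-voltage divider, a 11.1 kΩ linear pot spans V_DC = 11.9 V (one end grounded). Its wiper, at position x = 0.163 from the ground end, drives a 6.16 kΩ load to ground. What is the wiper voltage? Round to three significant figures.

Split the track: R_lower = x·R_p = 1.809 kΩ, R_upper = (1−x)·R_p = 9.291 kΩ.
(x·R_p) ‖ R_L = 1.399 kΩ.
Then V_out = V_DC · 1.399/(9.291 + 1.399) = 1.557 V.

V_out ≈ 1.56 V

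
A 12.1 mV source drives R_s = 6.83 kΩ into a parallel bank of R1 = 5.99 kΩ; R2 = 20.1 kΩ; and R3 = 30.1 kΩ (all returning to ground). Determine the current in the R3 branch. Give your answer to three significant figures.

Combine the parallel branches: R_p = (1/5.99 + 1/20.1 + 1/30.1)⁻¹ = 4.001 kΩ.
V_A by voltage divider: V_A = 12.1 × 4.001/(6.83 + 4.001) = 4.470 mV.
Branch current I = V_A/R3 = 4.470/30.1 = 0.1485 µA.

I ≈ 0.149 µA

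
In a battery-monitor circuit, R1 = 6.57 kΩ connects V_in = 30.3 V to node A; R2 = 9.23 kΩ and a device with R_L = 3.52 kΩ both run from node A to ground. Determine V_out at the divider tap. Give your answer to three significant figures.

The load sits in parallel with R2, giving an effective lower resistance R2' = R2·R_L/(R2+R_L) = 2.548 kΩ.
Now apply the divider: V_out = 30.3 × 0.2795 = 8.468 V.

V_out ≈ 8.47 V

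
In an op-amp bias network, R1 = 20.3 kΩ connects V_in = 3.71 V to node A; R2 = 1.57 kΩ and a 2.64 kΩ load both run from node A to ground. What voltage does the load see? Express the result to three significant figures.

First combine the lower leg with the load: R2 ‖ R_L = 0.9845 kΩ.
Voltage divider with the loaded lower leg: V_out = 3.71 × 0.9845/(20.3 + 0.9845) = 3.71 × 0.04625 = 0.1716 V.
(Unloaded it would be 0.266 V; the load pulls it down.)

V_out ≈ 0.172 V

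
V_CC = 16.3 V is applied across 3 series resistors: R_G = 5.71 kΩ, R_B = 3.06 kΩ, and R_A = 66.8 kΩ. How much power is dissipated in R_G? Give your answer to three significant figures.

P ≈ 0.266 mW

ΣR = 75.57 kΩ → I = 16.3/75.57 = 0.2157 mA.
P(R_G) = I²·R_G = (0.2157)² × 5.71 = 0.2657 mW.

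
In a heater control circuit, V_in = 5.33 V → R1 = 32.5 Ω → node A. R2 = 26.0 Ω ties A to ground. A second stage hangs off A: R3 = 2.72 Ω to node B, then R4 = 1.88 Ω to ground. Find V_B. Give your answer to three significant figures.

Node A sees R2 in parallel with the series input of stage 2, R3 + R4 = 4.600 Ω.
R2 ‖ (R3+R4) = 3.908 Ω.
V_A = 5.33 × 3.908/(32.5 + 3.908) = 0.5722 V.
Then the unloaded second divider: V_B = V_A × R4/(R3+R4) = 0.5722 × 0.4087 = 0.2338 V.

V_B ≈ 0.234 V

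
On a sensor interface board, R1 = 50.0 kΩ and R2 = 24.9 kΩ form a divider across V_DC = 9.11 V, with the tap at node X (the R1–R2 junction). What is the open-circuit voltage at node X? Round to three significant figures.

V_th ≈ 3.03 V

V_th is the unloaded tap voltage: V_DC · R2/(R1+R2) = 9.11 × 0.3324 = 3.029 V.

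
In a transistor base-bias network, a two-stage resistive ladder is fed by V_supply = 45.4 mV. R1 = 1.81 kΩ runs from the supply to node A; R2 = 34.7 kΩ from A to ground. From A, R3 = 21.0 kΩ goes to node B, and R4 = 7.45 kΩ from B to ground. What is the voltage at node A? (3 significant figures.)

Looking into the second stage from A: R3 + R4 = 28.45 kΩ appears in parallel with R2.
R2 ‖ (R3+R4) = 15.63 kΩ.
V_A = 45.4 × 15.63/(1.81 + 15.63) = 40.69 mV.

V_A ≈ 40.7 mV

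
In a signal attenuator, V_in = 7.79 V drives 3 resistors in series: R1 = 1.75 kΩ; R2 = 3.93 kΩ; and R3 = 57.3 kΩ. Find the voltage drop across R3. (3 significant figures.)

V ≈ 7.09 V

Total series resistance ΣR = 1.75 + 3.93 + 57.3 = 62.98 kΩ.
Voltage divider: V = V_in · (57.30 / 62.98) = 7.79 × 0.9098 = 7.087 V.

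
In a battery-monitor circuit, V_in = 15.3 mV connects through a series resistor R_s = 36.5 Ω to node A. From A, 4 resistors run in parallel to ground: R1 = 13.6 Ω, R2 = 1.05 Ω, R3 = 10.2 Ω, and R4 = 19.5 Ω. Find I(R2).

I ≈ 0.332 mA

Combine the parallel branches: R_p = (1/13.6 + 1/1.05 + 1/10.2 + 1/19.5)⁻¹ = 0.8509 Ω.
Node voltage V_A = V_in · R_p/(R_s + R_p) = 15.3 × 0.02278 = 0.3486 mV.
Branch current I = V_A/R2 = 0.3486/1.05 = 0.3320 mA.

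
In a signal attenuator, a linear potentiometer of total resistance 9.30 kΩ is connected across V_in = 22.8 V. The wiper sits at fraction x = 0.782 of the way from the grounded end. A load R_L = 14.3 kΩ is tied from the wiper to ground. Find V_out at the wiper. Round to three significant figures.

V_out ≈ 16.1 V

Lower segment x·R_p = 7.273 kΩ; upper segment (1−x)·R_p = 2.027 kΩ.
(x·R_p) ‖ R_L = 4.821 kΩ.
Loaded-divider output: V_out = 22.8 × 0.7040 = 16.05 V.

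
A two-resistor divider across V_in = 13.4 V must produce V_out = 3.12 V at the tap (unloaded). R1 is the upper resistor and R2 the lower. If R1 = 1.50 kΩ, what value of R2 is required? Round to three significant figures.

R2 ≈ 0.455 kΩ

Required fraction k = V_out/V_in = 0.2328.
Rearranging, R2 = R1·k/(1−k) = 1.50 × 0.3035 = 0.4553 kΩ.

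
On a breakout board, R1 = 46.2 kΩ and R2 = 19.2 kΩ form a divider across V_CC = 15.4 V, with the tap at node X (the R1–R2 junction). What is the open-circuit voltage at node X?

V_th ≈ 4.52 V

With X open, the divider is unloaded: V_th = 15.4 × 19.2/65.40 = 4.521 V.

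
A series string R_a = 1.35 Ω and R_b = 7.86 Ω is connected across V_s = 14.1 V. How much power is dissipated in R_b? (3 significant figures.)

Series current I = V_s/ΣR = 14.1/9.210 = 1.531 A.
V(R_b) = I·R = 12.03 V; P = V·I = 12.03 × 1.531 = 18.42 W.

P ≈ 18.4 W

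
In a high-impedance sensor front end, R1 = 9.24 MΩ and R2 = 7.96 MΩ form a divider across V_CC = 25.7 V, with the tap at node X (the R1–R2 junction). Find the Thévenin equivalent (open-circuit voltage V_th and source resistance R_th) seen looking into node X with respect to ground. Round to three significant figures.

Open-circuit (no load on X): V_th = V_CC · R2/(R1 + R2) = 25.7 × 7.96/(9.240 + 7.96) = 11.89 V.
With V_CC suppressed (replaced by a short), R_th = R1 ‖ R2 = (9.240 × 7.96)/(9.240 + 7.96) = 4.276 MΩ.

V_th ≈ 11.9 V, R_th ≈ 4.28 MΩ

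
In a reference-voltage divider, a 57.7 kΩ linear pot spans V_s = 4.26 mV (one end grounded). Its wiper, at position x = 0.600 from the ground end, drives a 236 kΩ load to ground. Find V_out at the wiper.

Lower segment x·R_p = 34.62 kΩ; upper segment (1−x)·R_p = 23.08 kΩ.
(x·R_p) ‖ R_L = 30.19 kΩ.
V_out = 4.26 × 30.19/(23.08 + 30.19) = 2.414 mV.
(Unloaded: V_out = x·V_s = 2.56 mV.)

V_out ≈ 2.41 mV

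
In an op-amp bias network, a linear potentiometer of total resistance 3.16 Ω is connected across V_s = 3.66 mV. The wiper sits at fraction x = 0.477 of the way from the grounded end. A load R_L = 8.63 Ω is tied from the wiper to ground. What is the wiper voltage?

Split the track: R_lower = x·R_p = 1.507 Ω, R_upper = (1−x)·R_p = 1.653 Ω.
R_L loads the lower segment: effective lower R = 1.283 Ω.
Loaded-divider output: V_out = 3.66 × 0.4371 = 1.600 mV.
(Unloaded: V_out = x·V_s = 1.75 mV.)

V_out ≈ 1.60 mV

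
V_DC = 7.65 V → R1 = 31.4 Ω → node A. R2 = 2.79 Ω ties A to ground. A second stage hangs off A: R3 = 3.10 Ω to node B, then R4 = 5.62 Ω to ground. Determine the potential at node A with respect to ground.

V_A ≈ 0.482 V

The second stage (R3 + R4 = 8.720 Ω) loads node A in parallel with R2.
R2 ‖ (R3+R4) = 2.114 Ω.
V_A = 7.65 × 2.114/(31.4 + 2.114) = 0.4825 V.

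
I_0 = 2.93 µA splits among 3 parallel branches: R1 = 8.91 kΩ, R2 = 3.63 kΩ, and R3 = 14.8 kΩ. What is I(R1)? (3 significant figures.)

Conductances: ΣG = 1/8.91 + 1/3.63 + 1/14.8 = 0.4553 (1/kΩ).
R1 takes the fraction G_k/ΣG = 0.1122/0.4553 = 0.2465, so I = 2.93 × 0.2465 = 0.7223 µA.

I ≈ 0.722 µA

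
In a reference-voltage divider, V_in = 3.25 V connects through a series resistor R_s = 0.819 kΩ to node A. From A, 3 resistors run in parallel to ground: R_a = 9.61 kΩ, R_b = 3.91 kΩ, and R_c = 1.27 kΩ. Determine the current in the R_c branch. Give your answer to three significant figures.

Equivalent of the parallel group: R_p = 0.8717 kΩ.
V_A = 3.25 × 0.8717/1.691 = 1.676 V.
Branch current I = V_A/R_c = 1.676/1.27 = 1.319 mA.

I ≈ 1.32 mA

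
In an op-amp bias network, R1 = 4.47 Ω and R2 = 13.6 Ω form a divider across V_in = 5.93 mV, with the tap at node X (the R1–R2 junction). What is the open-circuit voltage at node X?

V_th ≈ 4.46 mV

Open-circuit (no load on X): V_th = V_in · R2/(R1 + R2) = 5.93 × 13.6/(4.470 + 13.6) = 4.463 mV.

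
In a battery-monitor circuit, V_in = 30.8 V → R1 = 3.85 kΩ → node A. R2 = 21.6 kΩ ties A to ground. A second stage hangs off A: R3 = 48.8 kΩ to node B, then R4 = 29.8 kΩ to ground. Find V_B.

V_B ≈ 9.52 V

Looking into the second stage from A: R3 + R4 = 78.60 kΩ appears in parallel with R2.
Effective lower resistance at A: R2 ‖ 78.60 = 16.94 kΩ.
So V_A = 30.8 × 0.8148 = 25.10 V.
V_B = V_A × 0.3791 = 9.515 V.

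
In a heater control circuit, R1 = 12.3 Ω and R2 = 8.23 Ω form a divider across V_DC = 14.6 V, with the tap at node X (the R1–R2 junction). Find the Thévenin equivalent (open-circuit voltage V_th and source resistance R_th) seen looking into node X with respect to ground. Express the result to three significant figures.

V_th ≈ 5.85 V, R_th ≈ 4.93 Ω

V_th is the unloaded tap voltage: V_DC · R2/(R1+R2) = 14.6 × 0.4009 = 5.853 V.
Looking into X with the source shorted: R_th = R1·R2/(R1+R2) = 12.30 × 8.23/20.53 = 4.931 Ω.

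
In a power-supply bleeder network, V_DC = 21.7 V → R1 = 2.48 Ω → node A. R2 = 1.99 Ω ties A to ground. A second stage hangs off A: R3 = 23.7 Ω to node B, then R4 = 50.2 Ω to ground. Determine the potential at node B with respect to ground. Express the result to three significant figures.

Node A sees R2 in parallel with the series input of stage 2, R3 + R4 = 73.90 Ω.
R2 ‖ (R3+R4) = 1.938 Ω.
V_A = 21.7 × 1.938/(2.48 + 1.938) = 9.518 V.
Then the unloaded second divider: V_B = V_A × R4/(R3+R4) = 9.518 × 0.6793 = 6.466 V.

V_B ≈ 6.47 V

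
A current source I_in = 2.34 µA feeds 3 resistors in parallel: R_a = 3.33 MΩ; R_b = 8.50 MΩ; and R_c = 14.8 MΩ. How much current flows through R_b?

Total conductance ΣG = 1/3.33 + 1/8.50 + 1/14.8 = 0.4855 (units of 1/MΩ).
R_b takes the fraction G_k/ΣG = 0.1176/0.4855 = 0.2423, so I = 2.34 × 0.2423 = 0.5670 µA.

I ≈ 0.567 µA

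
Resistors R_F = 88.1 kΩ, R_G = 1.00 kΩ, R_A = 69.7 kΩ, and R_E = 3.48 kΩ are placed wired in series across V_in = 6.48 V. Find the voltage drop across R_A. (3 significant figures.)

V ≈ 2.78 V

ΣR = 88.1 + 1.00 + 69.7 + 3.48 = 162.3 kΩ.
V = V_in · R/ΣR = 6.48 × 0.4295 = 2.783 V.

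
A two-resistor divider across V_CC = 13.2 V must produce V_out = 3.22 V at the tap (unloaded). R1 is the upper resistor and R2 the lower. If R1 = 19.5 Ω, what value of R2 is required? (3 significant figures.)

The divider ratio is R2/(R1+R2) = 3.22/13.2 = 0.2439.
R2 = R1 · 0.2439/(1 − 0.2439) = 6.292 Ω.

R2 ≈ 6.29 Ω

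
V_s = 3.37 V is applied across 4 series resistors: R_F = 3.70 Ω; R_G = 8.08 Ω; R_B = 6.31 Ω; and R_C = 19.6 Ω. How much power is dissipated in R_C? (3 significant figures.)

The common current is I = 3.37/37.69 = 0.08941 A.
V(R_C) = I·R = 1.753 V; P = V·I = 1.753 × 0.08941 = 0.1567 W.

P ≈ 0.157 W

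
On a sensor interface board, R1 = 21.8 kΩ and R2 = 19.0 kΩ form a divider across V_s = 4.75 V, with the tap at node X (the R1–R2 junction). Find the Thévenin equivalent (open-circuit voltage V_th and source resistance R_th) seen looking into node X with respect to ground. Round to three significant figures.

V_th ≈ 2.21 V, R_th ≈ 10.2 kΩ

With X open, the divider is unloaded: V_th = 4.75 × 19.0/40.80 = 2.212 V.
Zeroing V_s shorts the top of R1 to ground, so R_th = R1 ‖ R2 = 10.15 kΩ.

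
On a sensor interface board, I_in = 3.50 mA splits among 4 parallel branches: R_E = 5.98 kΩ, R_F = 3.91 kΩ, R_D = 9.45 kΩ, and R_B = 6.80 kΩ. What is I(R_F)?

I ≈ 1.32 mA

ΣG = 1/5.98 + 1/3.91 + 1/9.45 + 1/6.80 = 0.6759.
Current divider: I(R_F) = I_in · G_k/ΣG = 3.50 × (0.2558/0.6759) = 3.50 × 0.3784 = 1.324 mA.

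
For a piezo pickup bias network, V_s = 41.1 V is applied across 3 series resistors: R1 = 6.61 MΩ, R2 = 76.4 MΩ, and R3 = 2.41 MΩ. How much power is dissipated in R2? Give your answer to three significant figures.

The common current is I = 41.1/85.42 = 0.4812 µA.
P(R2) = I²·R2 = (0.4812)² × 76.4 = 17.69 µW.

P ≈ 17.7 µW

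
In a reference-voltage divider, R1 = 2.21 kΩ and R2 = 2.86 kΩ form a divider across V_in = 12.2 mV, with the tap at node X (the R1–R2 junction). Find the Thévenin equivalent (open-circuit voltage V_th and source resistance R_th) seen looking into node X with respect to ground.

V_th is the unloaded tap voltage: V_in · R2/(R1+R2) = 12.2 × 0.5641 = 6.882 mV.
Looking into X with the source shorted: R_th = R1·R2/(R1+R2) = 2.210 × 2.86/5.070 = 1.247 kΩ.

V_th ≈ 6.88 mV, R_th ≈ 1.25 kΩ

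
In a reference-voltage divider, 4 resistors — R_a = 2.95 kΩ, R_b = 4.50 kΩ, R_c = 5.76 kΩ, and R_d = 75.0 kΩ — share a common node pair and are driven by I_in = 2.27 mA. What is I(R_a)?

I ≈ 1.03 mA

Total conductance ΣG = 1/2.95 + 1/4.50 + 1/5.76 + 1/75.0 = 0.7481 (units of 1/kΩ).
Current divider: I(R_a) = I_in · G_k/ΣG = 2.27 × (0.3390/0.7481) = 2.27 × 0.4531 = 1.029 mA.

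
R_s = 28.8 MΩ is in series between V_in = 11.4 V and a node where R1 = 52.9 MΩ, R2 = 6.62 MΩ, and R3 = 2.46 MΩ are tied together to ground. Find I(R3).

I ≈ 0.263 µA

Parallel bank: R_p = 1/(1/52.9 + 1/6.62 + 1/2.46) = 1.735 MΩ.
Node voltage V_A = V_in · R_p/(R_s + R_p) = 11.4 × 0.05681 = 0.6476 V.
I(R3) = V_A / R3 = 0.6476/2.46 = 0.2633 µA.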